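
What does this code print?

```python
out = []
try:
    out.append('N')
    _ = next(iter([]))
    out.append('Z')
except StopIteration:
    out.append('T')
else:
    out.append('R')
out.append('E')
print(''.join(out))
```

Execution trace: 'N' (try body) → 'T' (except StopIteration) → 'E' (after the try/except). Output: NTE

Answer: NTE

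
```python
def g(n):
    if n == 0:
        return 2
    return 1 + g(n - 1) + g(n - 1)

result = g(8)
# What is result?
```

g(n) = 1 + 2·g(n-1), g(0)=2. Closed form: (2+1)·2^8 - 1 = 767.

Answer: 767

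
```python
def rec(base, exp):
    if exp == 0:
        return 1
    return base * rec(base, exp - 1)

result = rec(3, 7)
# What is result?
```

rec(3, 7) = 3 * 3 * 3 * 3 * 3 * 3 * 3 = 2187

Answer: 2187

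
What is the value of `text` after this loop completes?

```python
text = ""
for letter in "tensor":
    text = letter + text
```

Reverse 'tensor'
`text` takes the values: "" → "t" → "et" → "net" → "snet" → "osnet" → "rosnet"

Answer: "rosnet"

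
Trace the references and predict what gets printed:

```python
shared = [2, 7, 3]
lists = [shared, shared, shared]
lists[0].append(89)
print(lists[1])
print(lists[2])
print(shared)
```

Key concept: list of same reference.
Step by step:
`shared = [2, 7, 3]` → shared = [2, 7, 3]
`lists = [shared, shared, shared]` → lists = [[2, 7, 3], [2, 7, 3], [2, 7, 3]]
`lists[0].append(89)` → shared = [2, 7, 3, 89]; lists = [[2, 7, 3, 89], [2, 7, 3, 89], [2, 7, 3, 89]]
`print(lists[1])` → prints [2, 7, 3, 89]
`print(lists[2])` → prints [2, 7, 3, 89]
`print(shared)` → prints [2, 7, 3, 89]

Answer:
[2, 7, 3, 89]
[2, 7, 3, 89]
[2, 7, 3, 89]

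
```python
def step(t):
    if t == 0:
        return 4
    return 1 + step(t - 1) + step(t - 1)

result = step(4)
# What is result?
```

step(t) = 1 + 2·step(t-1), step(0)=4. Closed form: (4+1)·2^4 - 1 = 79.

Answer: 79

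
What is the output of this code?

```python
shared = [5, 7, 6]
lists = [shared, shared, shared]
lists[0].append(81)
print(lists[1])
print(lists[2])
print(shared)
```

Key concept: list of same reference.
Step by step:
`shared = [5, 7, 6]` → shared = [5, 7, 6]
`lists = [shared, shared, shared]` → lists = [[5, 7, 6], [5, 7, 6], [5, 7, 6]]
`lists[0].append(81)` → shared = [5, 7, 6, 81]; lists = [[5, 7, 6, 81], [5, 7, 6, 81], [5, 7, 6, 81]]
`print(lists[1])` → prints [5, 7, 6, 81]
`print(lists[2])` → prints [5, 7, 6, 81]
`print(shared)` → prints [5, 7, 6, 81]

Answer:
[5, 7, 6, 81]
[5, 7, 6, 81]
[5, 7, 6, 81]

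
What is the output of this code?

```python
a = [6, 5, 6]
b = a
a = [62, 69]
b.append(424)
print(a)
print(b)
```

Key concept: rebinding vs mutation: a is rebound to a new list, b still points at the original.
Step by step:
`a = [6, 5, 6]` → a = [6, 5, 6]
`b = a` → b = [6, 5, 6] (same object as a)
`a = [62, 69]` → a = [62, 69]
`b.append(424)` → b = [6, 5, 6, 424]
`print(a)` → prints [62, 69]
`print(b)` → prints [6, 5, 6, 424]

Answer:
[62, 69]
[6, 5, 6, 424]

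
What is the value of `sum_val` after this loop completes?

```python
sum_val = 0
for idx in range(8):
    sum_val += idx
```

Sum of 0 to 7 = 28
`sum_val` takes the values: 0 → 1 → 3 → 6 → 10 → 15 → 21 → 28

Answer: 28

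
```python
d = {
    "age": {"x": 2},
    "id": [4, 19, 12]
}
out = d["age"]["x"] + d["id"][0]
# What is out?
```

Trace:
`d = { ...` → d = {'age': {'x': 2}, 'id': [4, 19, 12]}
`out = d["age"]["x"] + d["id"][0]` → out = 6
So out = 6

Answer: 6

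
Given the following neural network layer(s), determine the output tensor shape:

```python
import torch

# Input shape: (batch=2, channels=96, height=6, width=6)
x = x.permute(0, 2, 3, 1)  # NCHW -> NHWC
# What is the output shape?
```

Input: (2, 96, 6, 6) -> Output: (2, 6, 6, 96)

Answer: (2, 6, 6, 96)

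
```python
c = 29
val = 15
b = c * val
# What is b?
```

Trace:
`c = 29` → c = 29
`val = 15` → val = 15
`b = c * val` → b = 435
So b = 435

Answer: 435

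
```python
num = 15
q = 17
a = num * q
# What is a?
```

Trace:
`num = 15` → num = 15
`q = 17` → q = 17
`a = num * q` → a = 255
So a = 255

Answer: 255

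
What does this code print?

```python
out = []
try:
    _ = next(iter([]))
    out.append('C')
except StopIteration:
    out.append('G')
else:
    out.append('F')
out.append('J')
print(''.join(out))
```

Execution trace: 'G' (except StopIteration) → 'J' (after the try/except). Output: GJ

Answer: GJ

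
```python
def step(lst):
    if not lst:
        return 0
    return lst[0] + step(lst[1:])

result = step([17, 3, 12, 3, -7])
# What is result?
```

17 + 3 + 12 + 3 + (-7) + 0 = 28

Answer: 28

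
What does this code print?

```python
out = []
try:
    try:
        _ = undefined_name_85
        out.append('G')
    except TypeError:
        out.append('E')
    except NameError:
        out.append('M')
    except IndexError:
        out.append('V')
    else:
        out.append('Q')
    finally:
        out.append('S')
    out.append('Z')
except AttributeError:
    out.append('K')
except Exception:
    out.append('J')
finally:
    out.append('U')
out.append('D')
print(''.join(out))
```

Execution trace: 'M' (inner except NameError) → 'S' (inner finally) → 'Z' (try body, no exception) → 'U' (finally) → 'D' (after the try/except). Output: MSZUD

Answer: MSZUD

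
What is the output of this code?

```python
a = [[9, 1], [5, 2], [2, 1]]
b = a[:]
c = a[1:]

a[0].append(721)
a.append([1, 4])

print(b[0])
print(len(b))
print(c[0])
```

Key concept: slice with nested mutation.
Step by step:
`a = [[9, 1], [5, 2], [2, 1]]` → a = [[9, 1], [5, 2], [2, 1]]
`b = a[:]` → b = [[9, 1], [5, 2], [2, 1]]
`c = a[1:]` → c = [[5, 2], [2, 1]]
`a[0].append(721)` → a = [[9, 1, 721], [5, 2], [2, 1]]; b = [[9, 1, 721], [5, 2], [2, 1]]
`a.append([1, 4])` → a = [[9, 1, 721], [5, 2], [2, 1], [1, 4]]
`print(b[0])` → prints [9, 1, 721]
`print(len(b))` → prints 3
`print(c[0])` → prints [5, 2]

Answer:
[9, 1, 721]
3
[5, 2]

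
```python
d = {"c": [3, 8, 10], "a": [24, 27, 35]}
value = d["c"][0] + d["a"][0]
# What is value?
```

Trace:
`d = {"c": [3, 8, 10], "a": [24, 27, 35]}` → d = {'c': [3, 8, 10], 'a': [24, 27, 35]}
`value = d["c"][0] + d["a"][0]` → value = 27
So value = 27

Answer: 27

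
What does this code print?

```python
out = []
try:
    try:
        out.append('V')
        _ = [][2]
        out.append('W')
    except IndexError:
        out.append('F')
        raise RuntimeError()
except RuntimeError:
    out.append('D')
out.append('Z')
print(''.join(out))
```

Execution trace: 'V' (try body) → 'F' (except IndexError) → 'D' (outer except RuntimeError) → 'Z' (after the try/except). Output: VFDZ

Answer: VFDZ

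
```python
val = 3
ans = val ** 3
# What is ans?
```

Trace:
`val = 3` → val = 3
`ans = val ** 3` → ans = 27
So ans = 27

Answer: 27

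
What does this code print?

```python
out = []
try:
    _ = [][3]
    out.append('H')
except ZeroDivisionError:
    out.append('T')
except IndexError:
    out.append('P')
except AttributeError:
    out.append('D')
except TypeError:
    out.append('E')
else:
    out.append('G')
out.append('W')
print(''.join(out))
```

Execution trace: 'P' (except IndexError) → 'W' (after the try/except). Output: PW

Answer: PW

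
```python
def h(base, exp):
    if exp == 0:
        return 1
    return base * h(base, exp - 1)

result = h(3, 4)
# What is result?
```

h(3, 4) = 3 * 3 * 3 * 3 = 81

Answer: 81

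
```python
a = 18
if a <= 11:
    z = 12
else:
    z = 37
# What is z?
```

Trace:
`a = 18` → a = 18
`if a <= 11: ...` → a <= 11 is False, take else branch → z = 37
So z = 37

Answer: 37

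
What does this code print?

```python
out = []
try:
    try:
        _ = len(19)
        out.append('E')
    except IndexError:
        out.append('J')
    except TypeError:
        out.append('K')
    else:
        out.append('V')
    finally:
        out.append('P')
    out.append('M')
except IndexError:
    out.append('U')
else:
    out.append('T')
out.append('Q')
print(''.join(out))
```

Execution trace: 'K' (inner except TypeError) → 'P' (inner finally) → 'M' (try body, no exception) → 'T' (else) → 'Q' (after the try/except). Output: KPMTQ

Answer: KPMTQ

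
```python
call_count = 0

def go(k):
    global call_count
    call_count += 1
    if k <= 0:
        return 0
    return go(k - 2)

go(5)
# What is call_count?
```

Linear recursion stepping by 2: 4 calls from k=5 down to ≤0.

Answer: 4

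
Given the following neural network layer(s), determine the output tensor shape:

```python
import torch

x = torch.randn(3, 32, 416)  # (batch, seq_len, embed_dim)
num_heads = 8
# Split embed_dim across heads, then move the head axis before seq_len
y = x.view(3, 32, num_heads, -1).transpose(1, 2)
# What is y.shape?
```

Input: (3, 32, 416) -> head_dim = 416 // 8 = 52; after view: (3, 32, 8, 52) -> after transpose(1, 2): (3, 8, 32, 52) -> Output: (3, 8, 32, 52)

Answer: (3, 8, 32, 52)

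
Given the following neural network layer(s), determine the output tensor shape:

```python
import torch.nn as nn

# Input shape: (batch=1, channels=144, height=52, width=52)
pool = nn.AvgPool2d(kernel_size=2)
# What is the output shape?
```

Input: (1, 144, 52, 52) -> Output: (1, 144, 26, 26)

Answer: (1, 144, 26, 26)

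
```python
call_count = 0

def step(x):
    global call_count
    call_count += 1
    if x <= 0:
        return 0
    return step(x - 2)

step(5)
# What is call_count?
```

Linear recursion stepping by 2: 4 calls from x=5 down to ≤0.

Answer: 4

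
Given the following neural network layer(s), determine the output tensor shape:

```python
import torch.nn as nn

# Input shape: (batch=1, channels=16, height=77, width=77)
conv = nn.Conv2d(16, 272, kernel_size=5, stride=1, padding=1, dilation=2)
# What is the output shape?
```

Input: (1, 16, 77, 77) -> Output: (1, 272, 71, 71)

Answer: (1, 272, 71, 71)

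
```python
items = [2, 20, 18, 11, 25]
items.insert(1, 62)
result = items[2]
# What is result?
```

Trace:
`items = [2, 20, 18, 11, 25]` → items = [2, 20, 18, 11, 25]
`items.insert(1, 62)` → items = [2, 62, 20, 18, 11, 25]
`result = items[2]` → result = 20
So result = 20

Answer: 20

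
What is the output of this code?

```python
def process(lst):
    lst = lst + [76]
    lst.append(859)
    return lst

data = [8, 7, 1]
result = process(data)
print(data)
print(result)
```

Key concept: rebinding parameter vs mutation.
Step by step:
`data = [8, 7, 1]` → data = [8, 7, 1]
`result = process(data)` → result = [8, 7, 1, 76, 859]
`print(data)` → prints [8, 7, 1]
`print(result)` → prints [8, 7, 1, 76, 859]

Answer:
[8, 7, 1]
[8, 7, 1, 76, 859]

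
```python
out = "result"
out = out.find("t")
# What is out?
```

Trace:
`out = "result"` → out = 'result'
`out = out.find("t")` → out = 5
So out = 5

Answer: 5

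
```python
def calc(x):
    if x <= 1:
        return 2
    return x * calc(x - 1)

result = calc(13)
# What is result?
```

calc(13) = 13 * 12 * 11 * 10 * 9 * 8 * 7 * 6 * 5 * 4 * 3 * 2 * 2 = 12454041600

Answer: 12454041600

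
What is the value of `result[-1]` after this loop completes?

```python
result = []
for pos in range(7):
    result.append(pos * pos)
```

Last element of squares 0 to 6
`result` takes the values: [] → [0] → [0, 1] → [0, 1, 4] → [0, 1, 4, 9] → [0, 1, 4, 9, 16] → [0, 1, 4, 9, 16, 25] → [0, 1, 4, 9, 16, 25, 36]
So `result[-1]` = 36

Answer: 36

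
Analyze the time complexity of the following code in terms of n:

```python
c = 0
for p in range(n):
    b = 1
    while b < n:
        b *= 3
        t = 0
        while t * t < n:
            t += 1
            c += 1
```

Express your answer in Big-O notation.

Each loop level contributes: n × log n × √n. Multiplying the contributions gives O(n√n log n).

Answer: O(n√n log n)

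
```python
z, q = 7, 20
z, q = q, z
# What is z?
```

Trace:
`z, q = 7, 20` → z = 7; q = 20
`z, q = q, z` → z = 20; q = 7
So z = 20

Answer: 20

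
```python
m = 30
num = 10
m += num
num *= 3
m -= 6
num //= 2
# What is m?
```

Trace:
`m = 30` → m = 30
`num = 10` → num = 10
`m += num` → m = 40
`num *= 3` → num = 30
`m -= 6` → m = 34
`num //= 2` → num = 15
So m = 34

Answer: 34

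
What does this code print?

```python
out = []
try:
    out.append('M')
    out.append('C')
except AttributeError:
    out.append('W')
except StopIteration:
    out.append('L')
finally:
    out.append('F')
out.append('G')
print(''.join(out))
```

Execution trace: 'M' (try body) → 'C' (try body, no exception) → 'F' (finally) → 'G' (after the try/except). Output: MCFG

Answer: MCFG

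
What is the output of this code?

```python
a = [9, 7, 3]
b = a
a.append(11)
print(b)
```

Key concept: basic list aliasing.
Step by step:
`a = [9, 7, 3]` → a = [9, 7, 3]
`b = a` → b = [9, 7, 3] (same object as a)
`a.append(11)` → a = [9, 7, 3, 11] (same object as b); b = [9, 7, 3, 11] (same object as a)
`print(b)` → prints [9, 7, 3, 11]

Answer: [9, 7, 3, 11]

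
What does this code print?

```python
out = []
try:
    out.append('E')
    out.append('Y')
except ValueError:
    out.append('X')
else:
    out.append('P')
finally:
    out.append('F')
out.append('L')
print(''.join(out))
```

Execution trace: 'E' (try body) → 'Y' (try body, no exception) → 'P' (else) → 'F' (finally) → 'L' (after the try/except). Output: EYPFL

Answer: EYPFL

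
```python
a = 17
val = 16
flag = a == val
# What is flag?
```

Trace:
`a = 17` → a = 17
`val = 16` → val = 16
`flag = a == val` → flag = False
So flag = False

Answer: False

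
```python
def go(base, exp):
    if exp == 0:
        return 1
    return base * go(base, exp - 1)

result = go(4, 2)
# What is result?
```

go(4, 2) = 4 * 4 = 16

Answer: 16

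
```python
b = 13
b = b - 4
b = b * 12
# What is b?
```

Trace:
`b = 13` → b = 13
`b = b - 4` → b = 9
`b = b * 12` → b = 108
So b = 108

Answer: 108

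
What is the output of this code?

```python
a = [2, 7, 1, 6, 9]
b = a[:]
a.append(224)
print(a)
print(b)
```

Key concept: slice [:] creates copy.
Step by step:
`a = [2, 7, 1, 6, 9]` → a = [2, 7, 1, 6, 9]
`b = a[:]` → b = [2, 7, 1, 6, 9]
`a.append(224)` → a = [2, 7, 1, 6, 9, 224]
`print(a)` → prints [2, 7, 1, 6, 9, 224]
`print(b)` → prints [2, 7, 1, 6, 9]

Answer:
[2, 7, 1, 6, 9, 224]
[2, 7, 1, 6, 9]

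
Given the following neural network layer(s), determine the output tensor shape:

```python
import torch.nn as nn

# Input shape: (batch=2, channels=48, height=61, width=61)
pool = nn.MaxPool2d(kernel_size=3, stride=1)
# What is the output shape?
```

Input: (2, 48, 61, 61) -> Output: (2, 48, 59, 59)

Answer: (2, 48, 59, 59)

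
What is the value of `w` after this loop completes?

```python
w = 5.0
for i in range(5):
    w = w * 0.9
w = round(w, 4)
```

Exponential decay: 5.0 * 0.9^5
`w` takes the values: 5.0 → 4.5 → 4.05 → 3.645 → 3.2805 → 2.95245 → 2.9525

Answer: 2.9525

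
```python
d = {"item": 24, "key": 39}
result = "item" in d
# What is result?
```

Trace:
`d = {"item": 24, "key": 39}` → d = {'item': 24, 'key': 39}
`result = "item" in d` → result = True
So result = True

Answer: True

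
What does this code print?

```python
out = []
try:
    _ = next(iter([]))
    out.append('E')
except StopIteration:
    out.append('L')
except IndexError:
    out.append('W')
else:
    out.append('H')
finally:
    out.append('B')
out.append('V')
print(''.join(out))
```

Execution trace: 'L' (except StopIteration) → 'B' (finally) → 'V' (after the try/except). Output: LBV

Answer: LBV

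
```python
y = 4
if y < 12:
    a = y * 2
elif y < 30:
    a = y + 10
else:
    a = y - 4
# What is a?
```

Trace:
`y = 4` → y = 4
`if y < 12: ...` → y < 12 is True → a = 8
So a = 8

Answer: 8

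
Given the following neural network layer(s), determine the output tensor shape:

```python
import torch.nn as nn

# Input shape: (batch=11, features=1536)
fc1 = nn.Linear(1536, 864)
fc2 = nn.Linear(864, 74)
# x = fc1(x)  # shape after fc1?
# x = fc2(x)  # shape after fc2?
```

Input: (11, 1536) -> after fc1: (11, 864) -> Output: (11, 74)

Answer: (11, 74)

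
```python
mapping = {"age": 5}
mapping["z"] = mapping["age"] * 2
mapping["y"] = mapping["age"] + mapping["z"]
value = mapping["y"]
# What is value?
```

Trace:
`mapping = {"age": 5}` → mapping = {'age': 5}
`mapping["z"] = mapping["age"] * 2` → mapping = {'age': 5, 'z': 10}
`mapping["y"] = mapping["age"] + mapping["z"]` → mapping = {'age': 5, 'z': 10, 'y': 15}
`value = mapping["y"]` → value = 15
So value = 15

Answer: 15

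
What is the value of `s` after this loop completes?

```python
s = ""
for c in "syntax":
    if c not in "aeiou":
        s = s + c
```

Remove vowels from 'syntax'
`s` takes the values: "" → "s" → "sy" → "syn" → "synt" → "syntx"

Answer: "syntx"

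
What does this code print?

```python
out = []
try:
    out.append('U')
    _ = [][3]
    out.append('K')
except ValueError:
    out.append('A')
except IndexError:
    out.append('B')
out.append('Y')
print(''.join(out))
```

Execution trace: 'U' (try body) → 'B' (except IndexError) → 'Y' (after the try/except). Output: UBY

Answer: UBY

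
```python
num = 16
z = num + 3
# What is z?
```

Trace:
`num = 16` → num = 16
`z = num + 3` → z = 19
So z = 19

Answer: 19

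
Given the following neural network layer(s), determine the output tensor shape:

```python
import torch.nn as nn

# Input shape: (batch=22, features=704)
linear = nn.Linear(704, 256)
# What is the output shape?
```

Input: (22, 704) -> Output: (22, 256)

Answer: (22, 256)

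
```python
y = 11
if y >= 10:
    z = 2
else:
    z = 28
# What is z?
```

Trace:
`y = 11` → y = 11
`if y >= 10: ...` → y >= 10 is True → z = 2
So z = 2

Answer: 2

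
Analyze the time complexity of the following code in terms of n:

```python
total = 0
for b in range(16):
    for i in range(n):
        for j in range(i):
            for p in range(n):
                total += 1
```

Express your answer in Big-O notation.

Each loop level contributes: 1 × n × n × n. Multiplying the contributions gives O(n^3).

Answer: O(n^3)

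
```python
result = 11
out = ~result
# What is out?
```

Trace:
`result = 11` → result = 11
`out = ~result` → out = -12
So out = -12

Answer: -12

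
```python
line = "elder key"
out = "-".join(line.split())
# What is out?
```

Trace:
`line = "elder key"` → line = 'elder key'
`out = "-".join(line.split())` → out = 'elder-key'
So out = 'elder-key'

Answer: 'elder-key'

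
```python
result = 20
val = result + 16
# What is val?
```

Trace:
`result = 20` → result = 20
`val = result + 16` → val = 36
So val = 36

Answer: 36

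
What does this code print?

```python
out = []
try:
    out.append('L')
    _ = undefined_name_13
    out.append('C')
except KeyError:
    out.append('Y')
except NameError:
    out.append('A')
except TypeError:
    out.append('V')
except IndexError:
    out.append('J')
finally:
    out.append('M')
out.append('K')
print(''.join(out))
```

Execution trace: 'L' (try body) → 'A' (except NameError) → 'M' (finally) → 'K' (after the try/except). Output: LAMK

Answer: LAMK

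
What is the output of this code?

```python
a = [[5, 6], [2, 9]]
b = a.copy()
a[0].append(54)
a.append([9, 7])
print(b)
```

Key concept: shallow copy with nested lists.
Step by step:
`a = [[5, 6], [2, 9]]` → a = [[5, 6], [2, 9]]
`b = a.copy()` → b = [[5, 6], [2, 9]]
`a[0].append(54)` → a = [[5, 6, 54], [2, 9]]; b = [[5, 6, 54], [2, 9]]
`a.append([9, 7])` → a = [[5, 6, 54], [2, 9], [9, 7]]
`print(b)` → prints [[5, 6, 54], [2, 9]]

Answer: [[5, 6, 54], [2, 9]]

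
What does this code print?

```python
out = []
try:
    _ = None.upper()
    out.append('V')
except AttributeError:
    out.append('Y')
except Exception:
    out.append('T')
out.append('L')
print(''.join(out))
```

Execution trace: 'Y' (except AttributeError) → 'L' (after the try/except). Output: YL

Answer: YL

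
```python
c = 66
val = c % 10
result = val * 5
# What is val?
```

Trace:
`c = 66` → c = 66
`val = c % 10` → val = 6
`result = val * 5` → result = 30
So val = 6

Answer: 6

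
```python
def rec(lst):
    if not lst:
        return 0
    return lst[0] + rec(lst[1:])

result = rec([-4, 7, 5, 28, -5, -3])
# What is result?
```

(-4) + 7 + 5 + 28 + (-5) + (-3) + 0 = 28

Answer: 28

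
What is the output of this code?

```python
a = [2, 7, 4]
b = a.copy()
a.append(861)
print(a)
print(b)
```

Key concept: list.copy() creates independent copy.
Step by step:
`a = [2, 7, 4]` → a = [2, 7, 4]
`b = a.copy()` → b = [2, 7, 4]
`a.append(861)` → a = [2, 7, 4, 861]
`print(a)` → prints [2, 7, 4, 861]
`print(b)` → prints [2, 7, 4]

Answer:
[2, 7, 4, 861]
[2, 7, 4]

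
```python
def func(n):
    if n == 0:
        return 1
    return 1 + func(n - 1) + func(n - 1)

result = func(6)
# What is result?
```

func(n) = 1 + 2·func(n-1), func(0)=1. Closed form: (1+1)·2^6 - 1 = 127.

Answer: 127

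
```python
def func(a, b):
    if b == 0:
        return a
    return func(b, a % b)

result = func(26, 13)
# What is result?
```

func(26, 13) -> func(13, 0) -> 13

Answer: 13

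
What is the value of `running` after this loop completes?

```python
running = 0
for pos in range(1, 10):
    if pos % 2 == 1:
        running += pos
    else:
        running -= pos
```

Add odd, subtract even
`running` takes the values: 0 → 1 → -1 → 2 → -2 → 3 → -3 → 4 → -4 → 5

Answer: 5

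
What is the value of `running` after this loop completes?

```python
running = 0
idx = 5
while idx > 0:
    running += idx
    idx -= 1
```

Sum 5 down to 1
`running` takes the values: 0 → 5 → 9 → 12 → 14 → 15

Answer: 15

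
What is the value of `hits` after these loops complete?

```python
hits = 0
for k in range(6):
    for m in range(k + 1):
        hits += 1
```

Triangle: 1 + 2 + ... + 6
`hits` takes the values: 0 → 1 → 2 → 3 → 4 → 5 → 6 → 7 → 8 → 9 → 10 → 11 → 12 → 13 → 14 → 15 → 16 → 17 → 18 → 19 → 20 → 21

Answer: 21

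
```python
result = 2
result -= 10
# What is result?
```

Trace:
`result = 2` → result = 2
`result -= 10` → result = -8
So result = -8

Answer: -8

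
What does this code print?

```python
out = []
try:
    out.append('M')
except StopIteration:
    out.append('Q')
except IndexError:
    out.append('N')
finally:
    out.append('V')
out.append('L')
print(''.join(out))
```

Execution trace: 'M' (try body, no exception) → 'V' (finally) → 'L' (after the try/except). Output: MVL

Answer: MVL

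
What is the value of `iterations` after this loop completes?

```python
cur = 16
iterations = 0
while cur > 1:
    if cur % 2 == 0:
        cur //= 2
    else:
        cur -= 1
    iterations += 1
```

Steps to reduce 16 to 1
`iterations` takes the values: 0 → 1 → 2 → 3 → 4

Answer: 4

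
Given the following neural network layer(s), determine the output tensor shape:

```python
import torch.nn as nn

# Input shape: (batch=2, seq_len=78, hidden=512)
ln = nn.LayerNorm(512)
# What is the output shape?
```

Input: (2, 78, 512) -> Output: (2, 78, 512)

Answer: (2, 78, 512)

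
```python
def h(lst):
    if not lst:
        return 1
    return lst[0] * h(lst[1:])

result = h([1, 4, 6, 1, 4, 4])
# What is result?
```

Product over [1, 4, 6, 1, 4, 4] = 1 * 4 * 6 * 1 * 4 * 4 = 384

Answer: 384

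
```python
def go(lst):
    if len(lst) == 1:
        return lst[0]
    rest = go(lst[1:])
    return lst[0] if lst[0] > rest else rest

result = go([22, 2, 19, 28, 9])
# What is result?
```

Recursive max over [22, 2, 19, 28, 9] = 28

Answer: 28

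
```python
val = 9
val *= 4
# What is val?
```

Trace:
`val = 9` → val = 9
`val *= 4` → val = 36
So val = 36

Answer: 36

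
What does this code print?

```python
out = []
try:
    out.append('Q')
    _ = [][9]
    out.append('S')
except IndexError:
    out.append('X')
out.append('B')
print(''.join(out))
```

Execution trace: 'Q' (try body) → 'X' (except IndexError) → 'B' (after the try/except). Output: QXB

Answer: QXB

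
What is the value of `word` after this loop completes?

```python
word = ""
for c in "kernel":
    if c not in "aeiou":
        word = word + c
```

Remove vowels from 'kernel'
`word` takes the values: "" → "k" → "kr" → "krn" → "krnl"

Answer: "krnl"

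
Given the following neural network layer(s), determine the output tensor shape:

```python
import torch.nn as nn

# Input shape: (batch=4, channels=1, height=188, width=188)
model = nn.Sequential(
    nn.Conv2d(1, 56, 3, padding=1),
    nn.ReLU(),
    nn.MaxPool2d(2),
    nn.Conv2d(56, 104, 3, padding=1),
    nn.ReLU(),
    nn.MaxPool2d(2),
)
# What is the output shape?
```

Input: (4, 1, 188, 188) -> after first Conv2d: (4, 56, 188, 188) -> after first MaxPool2d: (4, 56, 94, 94) -> after second Conv2d: (4, 104, 94, 94) -> Output: (4, 104, 47, 47)

Answer: (4, 104, 47, 47)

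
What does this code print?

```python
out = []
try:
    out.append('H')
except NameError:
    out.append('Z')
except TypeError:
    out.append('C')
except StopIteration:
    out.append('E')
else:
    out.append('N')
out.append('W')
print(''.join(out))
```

Execution trace: 'H' (try body, no exception) → 'N' (else) → 'W' (after the try/except). Output: HNW

Answer: HNW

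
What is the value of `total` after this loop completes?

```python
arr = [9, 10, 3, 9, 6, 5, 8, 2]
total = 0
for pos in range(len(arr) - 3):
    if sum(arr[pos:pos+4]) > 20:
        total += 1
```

Count windows with sum > 20
`total` takes the values: 0 → 1 → 2 → 3 → 4 → 5

Answer: 5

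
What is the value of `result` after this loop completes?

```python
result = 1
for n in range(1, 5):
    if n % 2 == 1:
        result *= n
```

Product of odd numbers 1 to 4
`result` takes the values: 1 → 3

Answer: 3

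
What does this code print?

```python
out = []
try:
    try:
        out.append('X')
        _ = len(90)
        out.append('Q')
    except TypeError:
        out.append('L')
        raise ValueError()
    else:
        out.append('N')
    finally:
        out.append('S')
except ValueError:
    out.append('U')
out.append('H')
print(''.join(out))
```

Execution trace: 'X' (inner try body) → 'L' (inner except TypeError) → 'S' (inner finally) → 'U' (outer except ValueError) → 'H' (after the try/except). Output: XLSUH

Answer: XLSUH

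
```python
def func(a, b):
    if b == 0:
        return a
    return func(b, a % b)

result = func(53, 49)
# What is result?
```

func(53, 49) -> func(49, 4) -> func(4, 1) -> func(1, 0) -> 1

Answer: 1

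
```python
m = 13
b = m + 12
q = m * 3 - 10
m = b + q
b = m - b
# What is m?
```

Trace:
`m = 13` → m = 13
`b = m + 12` → b = 25
`q = m * 3 - 10` → q = 29
`m = b + q` → m = 54
`b = m - b` → b = 29
So m = 54

Answer: 54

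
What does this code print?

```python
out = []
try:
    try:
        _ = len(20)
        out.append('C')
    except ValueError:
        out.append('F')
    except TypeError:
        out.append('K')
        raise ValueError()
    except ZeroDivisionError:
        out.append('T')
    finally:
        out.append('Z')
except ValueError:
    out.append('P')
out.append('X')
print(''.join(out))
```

Execution trace: 'K' (inner except TypeError) → 'Z' (inner finally) → 'P' (outer except ValueError) → 'X' (after the try/except). Output: KZPX

Answer: KZPX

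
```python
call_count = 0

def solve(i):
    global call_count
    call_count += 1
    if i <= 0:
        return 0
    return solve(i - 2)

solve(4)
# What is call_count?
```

Linear recursion stepping by 2: 3 calls from i=4 down to ≤0.

Answer: 3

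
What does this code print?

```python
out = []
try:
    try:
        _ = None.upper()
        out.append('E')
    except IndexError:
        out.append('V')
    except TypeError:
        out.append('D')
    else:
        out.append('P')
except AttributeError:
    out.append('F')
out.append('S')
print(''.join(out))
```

Execution trace: 'F' (outer except AttributeError) → 'S' (after the try/except). Output: FS

Answer: FS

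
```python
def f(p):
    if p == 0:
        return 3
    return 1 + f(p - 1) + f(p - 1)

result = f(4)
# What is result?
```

f(p) = 1 + 2·f(p-1), f(0)=3. Closed form: (3+1)·2^4 - 1 = 63.

Answer: 63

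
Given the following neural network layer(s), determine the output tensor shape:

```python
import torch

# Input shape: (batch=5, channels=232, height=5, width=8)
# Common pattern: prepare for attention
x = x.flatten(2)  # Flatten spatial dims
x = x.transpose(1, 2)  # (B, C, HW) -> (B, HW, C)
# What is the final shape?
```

Input: (5, 232, 5, 8) -> after flatten(2): (5, 232, 40) -> Output: (5, 40, 232)

Answer: (5, 40, 232)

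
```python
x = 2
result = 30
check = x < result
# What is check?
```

Trace:
`x = 2` → x = 2
`result = 30` → result = 30
`check = x < result` → check = True
So check = True

Answer: True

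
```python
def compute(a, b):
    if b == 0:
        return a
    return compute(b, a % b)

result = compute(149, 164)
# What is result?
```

compute(149, 164) -> compute(164, 149) -> compute(149, 15) -> compute(15, 14) -> compute(14, 1) -> compute(1, 0) -> 1

Answer: 1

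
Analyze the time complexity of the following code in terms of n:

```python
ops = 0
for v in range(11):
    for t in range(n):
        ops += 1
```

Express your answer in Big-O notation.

Each loop level contributes: 1 × n. Multiplying the contributions gives O(n).

Answer: O(n)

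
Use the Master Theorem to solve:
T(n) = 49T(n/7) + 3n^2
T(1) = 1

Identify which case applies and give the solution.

a=49, b=7, f(n)=3n^2. log_7(49) = 2. Since c=2 = 2, Case 2 applies: T(n) = Θ(n^log_b(a) · log n) = O(n^2 log n).

Answer: O(n^2 log n) - Case 2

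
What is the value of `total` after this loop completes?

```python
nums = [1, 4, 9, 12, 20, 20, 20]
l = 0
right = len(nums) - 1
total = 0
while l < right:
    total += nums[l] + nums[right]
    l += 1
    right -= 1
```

Sum of pairs from ends
`total` takes the values: 0 → 21 → 45 → 74

Answer: 74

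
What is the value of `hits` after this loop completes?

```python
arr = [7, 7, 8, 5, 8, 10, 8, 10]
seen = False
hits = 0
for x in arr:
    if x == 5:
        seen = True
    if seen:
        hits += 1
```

Count elements after first 5 in [7, 7, 8, 5, 8, 10, 8, 10]
`hits` takes the values: 0 → 1 → 2 → 3 → 4 → 5

Answer: 5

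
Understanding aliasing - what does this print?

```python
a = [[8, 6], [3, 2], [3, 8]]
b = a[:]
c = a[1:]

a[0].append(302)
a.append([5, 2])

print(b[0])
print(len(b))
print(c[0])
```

Key concept: slice with nested mutation.
Step by step:
`a = [[8, 6], [3, 2], [3, 8]]` → a = [[8, 6], [3, 2], [3, 8]]
`b = a[:]` → b = [[8, 6], [3, 2], [3, 8]]
`c = a[1:]` → c = [[3, 2], [3, 8]]
`a[0].append(302)` → a = [[8, 6, 302], [3, 2], [3, 8]]; b = [[8, 6, 302], [3, 2], [3, 8]]
`a.append([5, 2])` → a = [[8, 6, 302], [3, 2], [3, 8], [5, 2]]
`print(b[0])` → prints [8, 6, 302]
`print(len(b))` → prints 3
`print(c[0])` → prints [3, 2]

Answer:
[8, 6, 302]
3
[3, 2]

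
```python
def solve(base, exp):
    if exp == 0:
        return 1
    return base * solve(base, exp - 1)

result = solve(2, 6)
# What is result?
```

solve(2, 6) = 2 * 2 * 2 * 2 * 2 * 2 = 64

Answer: 64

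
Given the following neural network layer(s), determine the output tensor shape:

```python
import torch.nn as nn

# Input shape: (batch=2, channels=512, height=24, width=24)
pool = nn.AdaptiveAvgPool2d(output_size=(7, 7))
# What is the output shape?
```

Input: (2, 512, 24, 24) -> Output: (2, 512, 7, 7)

Answer: (2, 512, 7, 7)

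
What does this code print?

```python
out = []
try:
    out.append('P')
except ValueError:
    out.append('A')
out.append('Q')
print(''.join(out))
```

Execution trace: 'P' (try body, no exception) → 'Q' (after the try/except). Output: PQ

Answer: PQ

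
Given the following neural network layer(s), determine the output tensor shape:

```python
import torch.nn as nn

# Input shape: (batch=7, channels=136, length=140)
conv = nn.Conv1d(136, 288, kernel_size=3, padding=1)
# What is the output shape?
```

Input: (7, 136, 140) -> Output: (7, 288, 140)

Answer: (7, 288, 140)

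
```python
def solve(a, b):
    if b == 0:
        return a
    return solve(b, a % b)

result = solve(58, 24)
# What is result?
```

solve(58, 24) -> solve(24, 10) -> solve(10, 4) -> solve(4, 2) -> solve(2, 0) -> 2

Answer: 2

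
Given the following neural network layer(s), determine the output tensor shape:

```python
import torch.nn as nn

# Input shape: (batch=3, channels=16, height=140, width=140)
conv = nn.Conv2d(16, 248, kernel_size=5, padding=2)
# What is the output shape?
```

Input: (3, 16, 140, 140) -> Output: (3, 248, 140, 140)

Answer: (3, 248, 140, 140)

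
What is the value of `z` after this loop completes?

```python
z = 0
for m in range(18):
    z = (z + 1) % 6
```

Increment mod 6, 18 times = 0
`z` takes the values: 0 → 1 → 2 → 3 → 4 → 5 → 0 → 1 → 2 → 3 → 4 → 5 → 0 → 1 → 2 → 3 → 4 → 5 → 0

Answer: 0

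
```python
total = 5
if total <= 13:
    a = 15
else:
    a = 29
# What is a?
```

Trace:
`total = 5` → total = 5
`if total <= 13: ...` → total <= 13 is True → a = 15
So a = 15

Answer: 15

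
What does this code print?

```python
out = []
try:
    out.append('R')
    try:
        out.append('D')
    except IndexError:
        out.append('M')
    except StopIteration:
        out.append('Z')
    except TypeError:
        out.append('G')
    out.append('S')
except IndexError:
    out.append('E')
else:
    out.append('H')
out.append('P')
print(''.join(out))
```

Execution trace: 'R' (try body) → 'D' (inner try body, no exception) → 'S' (try body, no exception) → 'H' (else) → 'P' (after the try/except). Output: RDSHP

Answer: RDSHP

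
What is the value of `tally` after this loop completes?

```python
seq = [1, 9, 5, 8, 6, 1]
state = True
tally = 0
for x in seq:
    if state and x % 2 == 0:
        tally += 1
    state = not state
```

Count even values at even positions
`tally` takes the values: 0 → 1

Answer: 1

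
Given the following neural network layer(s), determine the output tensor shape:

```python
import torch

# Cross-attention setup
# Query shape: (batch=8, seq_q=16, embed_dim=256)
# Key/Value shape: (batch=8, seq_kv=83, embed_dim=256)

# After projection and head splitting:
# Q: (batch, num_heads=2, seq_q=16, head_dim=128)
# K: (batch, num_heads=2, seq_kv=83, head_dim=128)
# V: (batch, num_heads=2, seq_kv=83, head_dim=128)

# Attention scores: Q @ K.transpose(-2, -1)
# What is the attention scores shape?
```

Input: (8, 16, 256) -> Output: (8, 2, 16, 83)

Answer: (8, 2, 16, 83)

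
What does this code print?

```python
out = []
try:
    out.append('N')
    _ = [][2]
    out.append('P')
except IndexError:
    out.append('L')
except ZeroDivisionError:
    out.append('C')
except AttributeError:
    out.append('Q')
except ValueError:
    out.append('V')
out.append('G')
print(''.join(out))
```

Execution trace: 'N' (try body) → 'L' (except IndexError) → 'G' (after the try/except). Output: NLG

Answer: NLG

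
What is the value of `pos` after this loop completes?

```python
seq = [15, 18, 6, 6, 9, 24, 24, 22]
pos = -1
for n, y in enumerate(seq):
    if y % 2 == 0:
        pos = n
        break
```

First even number index in [15, 18, 6, 6, 9, 24, 24, 22]
`pos` takes the values: -1 → 1

Answer: 1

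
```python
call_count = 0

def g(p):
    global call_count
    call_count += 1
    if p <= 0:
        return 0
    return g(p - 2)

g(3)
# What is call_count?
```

Linear recursion stepping by 2: 3 calls from p=3 down to ≤0.

Answer: 3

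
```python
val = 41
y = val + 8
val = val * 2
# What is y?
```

Trace:
`val = 41` → val = 41
`y = val + 8` → y = 49
`val = val * 2` → val = 82
So y = 49

Answer: 49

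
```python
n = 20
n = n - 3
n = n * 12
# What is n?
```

Trace:
`n = 20` → n = 20
`n = n - 3` → n = 17
`n = n * 12` → n = 204
So n = 204

Answer: 204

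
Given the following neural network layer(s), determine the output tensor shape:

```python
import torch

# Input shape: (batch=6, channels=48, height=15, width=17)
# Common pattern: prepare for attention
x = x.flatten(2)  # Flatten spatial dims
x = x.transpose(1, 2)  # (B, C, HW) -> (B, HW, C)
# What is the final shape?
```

Input: (6, 48, 15, 17) -> after flatten(2): (6, 48, 255) -> Output: (6, 255, 48)

Answer: (6, 255, 48)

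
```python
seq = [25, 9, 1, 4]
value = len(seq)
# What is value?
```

Trace:
`seq = [25, 9, 1, 4]` → seq = [25, 9, 1, 4]
`value = len(seq)` → value = 4
So value = 4

Answer: 4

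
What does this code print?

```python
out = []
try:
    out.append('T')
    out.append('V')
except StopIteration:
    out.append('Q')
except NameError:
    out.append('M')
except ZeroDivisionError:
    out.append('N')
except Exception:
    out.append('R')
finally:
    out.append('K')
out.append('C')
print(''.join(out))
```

Execution trace: 'T' (try body) → 'V' (try body, no exception) → 'K' (finally) → 'C' (after the try/except). Output: TVKC

Answer: TVKC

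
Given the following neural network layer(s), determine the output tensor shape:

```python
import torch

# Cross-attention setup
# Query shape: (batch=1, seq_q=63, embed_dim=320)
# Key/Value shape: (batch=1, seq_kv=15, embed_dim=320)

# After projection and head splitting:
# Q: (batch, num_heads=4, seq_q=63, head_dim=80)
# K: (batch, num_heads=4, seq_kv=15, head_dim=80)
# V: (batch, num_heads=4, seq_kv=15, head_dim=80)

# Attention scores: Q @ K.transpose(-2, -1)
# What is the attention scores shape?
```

Input: (1, 63, 320) -> Output: (1, 4, 63, 15)

Answer: (1, 4, 63, 15)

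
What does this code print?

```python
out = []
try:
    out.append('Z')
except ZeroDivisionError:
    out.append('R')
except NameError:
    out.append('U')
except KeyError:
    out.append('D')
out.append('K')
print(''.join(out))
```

Execution trace: 'Z' (try body, no exception) → 'K' (after the try/except). Output: ZK

Answer: ZK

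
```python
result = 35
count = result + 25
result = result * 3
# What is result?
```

Trace:
`result = 35` → result = 35
`count = result + 25` → count = 60
`result = result * 3` → result = 105
So result = 105

Answer: 105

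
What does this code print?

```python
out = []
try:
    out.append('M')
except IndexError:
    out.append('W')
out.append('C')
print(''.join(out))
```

Execution trace: 'M' (try body, no exception) → 'C' (after the try/except). Output: MC

Answer: MC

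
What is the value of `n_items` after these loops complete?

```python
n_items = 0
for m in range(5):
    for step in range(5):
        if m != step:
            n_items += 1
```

5² - 5 (exclude diagonal)
`n_items` takes the values: 0 → 1 → 2 → 3 → 4 → 5 → 6 → 7 → 8 → 9 → 10 → 11 → 12 → 13 → 14 → 15 → 16 → 17 → 18 → 19 → 20

Answer: 20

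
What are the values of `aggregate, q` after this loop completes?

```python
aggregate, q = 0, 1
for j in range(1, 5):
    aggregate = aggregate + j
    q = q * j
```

Sum and factorial of 1 to 4
`aggregate, q` takes the values: (0, 1) → (1, 1) → (3, 1) → (3, 2) → (6, 2) → (6, 6) → (10, 6) → (10, 24)

Answer: 10, 24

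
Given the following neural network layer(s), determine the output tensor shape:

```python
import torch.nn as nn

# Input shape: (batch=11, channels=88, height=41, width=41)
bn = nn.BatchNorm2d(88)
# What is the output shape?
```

Input: (11, 88, 41, 41) -> Output: (11, 88, 41, 41)

Answer: (11, 88, 41, 41)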